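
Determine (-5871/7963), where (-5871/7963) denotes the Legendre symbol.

(-5871/7963)
  = (2092/7963)    [-5871 ≡ 2092 mod 7963]
  = (523/7963)    [7963 ≡ 3 mod 8 ⇒ (2/7963)^2 = +1]
  = -(7963/523)    [QR: both ≡ 3 mod 4, sign flips]
  = -(118/523)    [7963 ≡ 118 mod 523]
  = (59/523)    [523 ≡ 3 mod 8 ⇒ (2/523) = -1]
  = -(523/59)    [QR: both ≡ 3 mod 4, sign flips]
  = -(51/59)    [523 ≡ 51 mod 59]
  = (59/51)    [QR: both ≡ 3 mod 4, sign flips]
  = (8/51)    [59 ≡ 8 mod 51]
  = -(1/51)    [51 ≡ 3 mod 8 ⇒ (2/51)^3 = -1]
  = -1    [(1/51) = 1]

-1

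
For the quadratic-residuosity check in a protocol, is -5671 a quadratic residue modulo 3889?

no

Reduce the numerator: -5671 ≡ 2107 (mod 3889), so (-5671/3889) = (2107/3889).
3889 ≡ 1 (mod 4), so quadratic reciprocity gives (2107/3889) = (3889/2107). Reduce: 3889 ≡ 1782 (mod 2107). Now have (1782/2107).
Factor out 2: 1782 = 2·891. Since 2107 ≡ 3 (mod 8), (2/2107) = -1. Now have -(891/2107).
Both 891 ≡ 3 and 2107 ≡ 3 (mod 4), so reciprocity gives (891/2107) = -(2107/891). Reduce: 2107 ≡ 325 (mod 891). Now have (325/891).
325 ≡ 1 (mod 4), so quadratic reciprocity gives (325/891) = (891/325). Reduce: 891 ≡ 241 (mod 325). Now have (241/325).
241 ≡ 1 (mod 4), so quadratic reciprocity gives (241/325) = (325/241). Reduce: 325 ≡ 84 (mod 241). Now have (84/241).
Factor out 2: 84 = 2^2·21. Since 241 ≡ 1 (mod 8), (2/241) = +1, and (2/241)^2 = +1. Now have (21/241).
21 ≡ 1 (mod 4), so quadratic reciprocity gives (21/241) = (241/21). Reduce: 241 ≡ 10 (mod 21). Now have (10/21).
Factor out 2: 10 = 2·5. Since 21 ≡ 5 (mod 8), (2/21) = -1. Now have -(5/21).
5 ≡ 1 (mod 4), so quadratic reciprocity gives (5/21) = (21/5). Reduce: 21 ≡ 1 (mod 5). Now have -(1/5).
(1/5) = 1. Collecting the sign factors: -1.
(-5671/3889) = -1, and 3889 is prime, so -5671 is not a quadratic residue mod 3889.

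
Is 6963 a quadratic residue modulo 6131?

no

Reduce the numerator: 6963 ≡ 832 (mod 6131), so (6963/6131) = (832/6131).
Factor out 2: 832 = 2^6·13. Since 6131 ≡ 3 (mod 8), (2/6131) = -1, and (2/6131)^6 = +1. Now have (13/6131).
13 ≡ 1 (mod 4), so quadratic reciprocity gives (13/6131) = (6131/13). Reduce: 6131 ≡ 8 (mod 13). Now have (8/13).
Factor out 2: 8 = 2^3. Since 13 ≡ 5 (mod 8), (2/13) = -1, and (2/13)^3 = -1. Now have -(1/13).
(1/13) = 1. Collecting the sign factors: -1.
The Legendre symbol is -1, so x^2 ≡ 6963 (mod 6131) has no solution.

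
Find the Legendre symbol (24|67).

Factor out 2: 24 = 2^3·3. Since 67 ≡ 3 (mod 8), (2|67) = -1, and (2|67)^3 = -1. Now have -(3|67).
Both 3 ≡ 3 and 67 ≡ 3 (mod 4), so reciprocity gives (3|67) = -(67|3). Reduce: 67 ≡ 1 (mod 3). Now have (1|3).
(1|3) = 1. Collecting the sign factors: 1.

1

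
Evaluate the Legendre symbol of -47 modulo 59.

Reduce the numerator: -47 ≡ 12 (mod 59), so (-47|59) = (12|59).
Factor out 2: 12 = 2^2·3. Since 59 ≡ 3 (mod 8), (2|59) = -1, and (2|59)^2 = +1. Now have (3|59).
Both 3 ≡ 3 and 59 ≡ 3 (mod 4), so reciprocity gives (3|59) = -(59|3). Reduce: 59 ≡ 2 (mod 3). Now have -(2|3).
Factor out 2: 2 = 2. Since 3 ≡ 3 (mod 8), (2|3) = -1. Now have (1|3).
(1|3) = 1. Collecting the sign factors: 1.

1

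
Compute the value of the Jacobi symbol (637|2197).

637 ≡ 1 (mod 4), so quadratic reciprocity gives (637|2197) = (2197|637). Reduce: 2197 ≡ 286 (mod 637). Now have (286|637).
Factor out 2: 286 = 2·143. Since 637 ≡ 5 (mod 8), (2|637) = -1. Now have -(143|637).
637 ≡ 1 (mod 4), so quadratic reciprocity gives (143|637) = (637|143). Reduce: 637 ≡ 65 (mod 143). Now have -(65|143).
65 ≡ 1 (mod 4), so quadratic reciprocity gives (65|143) = (143|65). Reduce: 143 ≡ 13 (mod 65). Now have -(13|65).
13 ≡ 1 (mod 4), so quadratic reciprocity gives (13|65) = (65|13). Reduce: 65 ≡ 0 (mod 13). Now have -(0|13).
The numerator is now 0 with denominator 13 > 1: the symbol is 0.

0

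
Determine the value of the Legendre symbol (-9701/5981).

(-9701/5981)
  = (9701/5981)    [5981 ≡ 1 mod 4 ⇒ (-1/5981) = +1]
  = (3720/5981)    [9701 ≡ 3720 mod 5981]
  = -(465/5981)    [5981 ≡ 5 mod 8 ⇒ (2/5981)^3 = -1]
  = -(5981/465)    [QR: 465 ≡ 1 mod 4, sign kept]
  = -(401/465)    [5981 ≡ 401 mod 465]
  = -(465/401)    [QR: 401 ≡ 1 mod 4, sign kept]
  = -(64/401)    [465 ≡ 64 mod 401]
  = -(1/401)    [401 ≡ 1 mod 8 ⇒ (2/401)^6 = +1]
  = -1    [(1/401) = 1]

-1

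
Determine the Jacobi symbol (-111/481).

0

Reduce the numerator: -111 ≡ 370 (mod 481), so (-111/481) = (370/481).
Factor out 2: 370 = 2·185. Since 481 ≡ 1 (mod 8), (2/481) = +1. Now have (185/481).
185 ≡ 1 (mod 4), so quadratic reciprocity gives (185/481) = (481/185). Reduce: 481 ≡ 111 (mod 185). Now have (111/185).
185 ≡ 1 (mod 4), so quadratic reciprocity gives (111/185) = (185/111). Reduce: 185 ≡ 74 (mod 111). Now have (74/111).
Factor out 2: 74 = 2·37. Since 111 ≡ 7 (mod 8), (2/111) = +1. Now have (37/111).
37 ≡ 1 (mod 4), so quadratic reciprocity gives (37/111) = (111/37). Reduce: 111 ≡ 0 (mod 37). Now have (0/37).
The numerator is now 0 with denominator 37 > 1: the symbol is 0.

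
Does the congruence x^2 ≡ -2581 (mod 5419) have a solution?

no

Pull out -1: (-2581|5419) = (-1|5419)·(2581|5419). Since 5419 ≡ 3 (mod 4), (-1|5419) = -1. Now have -(2581|5419).
2581 ≡ 1 (mod 4), so quadratic reciprocity gives (2581|5419) = (5419|2581). Reduce: 5419 ≡ 257 (mod 2581). Now have -(257|2581).
257 ≡ 1 (mod 4), so quadratic reciprocity gives (257|2581) = (2581|257). Reduce: 2581 ≡ 11 (mod 257). Now have -(11|257).
257 ≡ 1 (mod 4), so quadratic reciprocity gives (11|257) = (257|11). Reduce: 257 ≡ 4 (mod 11). Now have -(4|11).
Factor out 2: 4 = 2^2. Since 11 ≡ 3 (mod 8), (2|11) = -1, and (2|11)^2 = +1. Now have -(1|11).
(1|11) = 1. Collecting the sign factors: -1.
(-2581|5419) = -1, and 5419 is prime, so -2581 is not a quadratic residue mod 5419.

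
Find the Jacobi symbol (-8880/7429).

Pull out -1: (-8880/7429) = (-1/7429)·(8880/7429). Since 7429 ≡ 1 (mod 4), (-1/7429) = +1. Now have (8880/7429).
Reduce the numerator: 8880 ≡ 1451 (mod 7429), so (8880/7429) = (1451/7429).
7429 ≡ 1 (mod 4), so quadratic reciprocity gives (1451/7429) = (7429/1451). Reduce: 7429 ≡ 174 (mod 1451). Now have (174/1451).
Factor out 2: 174 = 2·87. Since 1451 ≡ 3 (mod 8), (2/1451) = -1. Now have -(87/1451).
Both 87 ≡ 3 and 1451 ≡ 3 (mod 4), so reciprocity gives (87/1451) = -(1451/87). Reduce: 1451 ≡ 59 (mod 87). Now have (59/87).
Both 59 ≡ 3 and 87 ≡ 3 (mod 4), so reciprocity gives (59/87) = -(87/59). Reduce: 87 ≡ 28 (mod 59). Now have -(28/59).
Factor out 2: 28 = 2^2·7. Since 59 ≡ 3 (mod 8), (2/59) = -1, and (2/59)^2 = +1. Now have -(7/59).
Both 7 ≡ 3 and 59 ≡ 3 (mod 4), so reciprocity gives (7/59) = -(59/7). Reduce: 59 ≡ 3 (mod 7). Now have (3/7).
Both 3 ≡ 3 and 7 ≡ 3 (mod 4), so reciprocity gives (3/7) = -(7/3). Reduce: 7 ≡ 1 (mod 3). Now have -(1/3).
(1/3) = 1. Collecting the sign factors: -1.

-1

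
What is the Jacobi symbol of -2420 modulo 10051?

-1

(-2420/10051)
  = (7631/10051)    [-2420 ≡ 7631 mod 10051]
  = -(10051/7631)    [QR: both ≡ 3 mod 4, sign flips]
  = -(2420/7631)    [10051 ≡ 2420 mod 7631]
  = -(605/7631)    [7631 ≡ 7 mod 8 ⇒ (2/7631)^2 = +1]
  = -(7631/605)    [QR: 605 ≡ 1 mod 4, sign kept]
  = -(371/605)    [7631 ≡ 371 mod 605]
  = -(605/371)    [QR: 605 ≡ 1 mod 4, sign kept]
  = -(234/371)    [605 ≡ 234 mod 371]
  = (117/371)    [371 ≡ 3 mod 8 ⇒ (2/371) = -1]
  = (371/117)    [QR: 117 ≡ 1 mod 4, sign kept]
  = (20/117)    [371 ≡ 20 mod 117]
  = (5/117)    [117 ≡ 5 mod 8 ⇒ (2/117)^2 = +1]
  = (117/5)    [QR: 5 ≡ 1 mod 4, sign kept]
  = (2/5)    [117 ≡ 2 mod 5]
  = -(1/5)    [5 ≡ 5 mod 8 ⇒ (2/5) = -1]
  = -1    [(1/5) = 1]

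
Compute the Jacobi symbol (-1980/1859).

0

Pull out -1: (-1980/1859) = (-1/1859)·(1980/1859). Since 1859 ≡ 3 (mod 4), (-1/1859) = -1. Now have -(1980/1859).
Reduce the numerator: 1980 ≡ 121 (mod 1859), so (1980/1859) = (121/1859).
121 ≡ 1 (mod 4), so quadratic reciprocity gives (121/1859) = (1859/121). Reduce: 1859 ≡ 44 (mod 121). Now have -(44/121).
Factor out 2: 44 = 2^2·11. Since 121 ≡ 1 (mod 8), (2/121) = +1, and (2/121)^2 = +1. Now have -(11/121).
121 ≡ 1 (mod 4), so quadratic reciprocity gives (11/121) = (121/11). Reduce: 121 ≡ 0 (mod 11). Now have -(0/11).
The numerator is now 0 with denominator 11 > 1: the symbol is 0.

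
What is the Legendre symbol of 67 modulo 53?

-1

(67/53)
  = (14/53)    [67 ≡ 14 mod 53]
  = -(7/53)    [53 ≡ 5 mod 8 ⇒ (2/53) = -1]
  = -(53/7)    [QR: 53 ≡ 1 mod 4, sign kept]
  = -(4/7)    [53 ≡ 4 mod 7]
  = -(1/7)    [7 ≡ 7 mod 8 ⇒ (2/7)^2 = +1]
  = -1    [(1/7) = 1]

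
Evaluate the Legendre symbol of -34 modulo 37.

1

Pull out -1: (-34 / 37) = (-1 / 37)·(34 / 37). Since 37 ≡ 1 (mod 4), (-1 / 37) = +1. Now have (34 / 37).
Factor out 2: 34 = 2·17. Since 37 ≡ 5 (mod 8), (2 / 37) = -1. Now have -(17 / 37).
17 ≡ 1 (mod 4), so quadratic reciprocity gives (17 / 37) = (37 / 17). Reduce: 37 ≡ 3 (mod 17). Now have -(3 / 17).
17 ≡ 1 (mod 4), so quadratic reciprocity gives (3 / 17) = (17 / 3). Reduce: 17 ≡ 2 (mod 3). Now have -(2 / 3).
Factor out 2: 2 = 2. Since 3 ≡ 3 (mod 8), (2 / 3) = -1. Now have (1 / 3).
(1 / 3) = 1. Collecting the sign factors: 1.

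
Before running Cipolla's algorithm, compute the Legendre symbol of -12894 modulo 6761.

Pull out -1: (-12894/6761) = (-1/6761)·(12894/6761). Since 6761 ≡ 1 (mod 4), (-1/6761) = +1. Now have (12894/6761).
Reduce the numerator: 12894 ≡ 6133 (mod 6761), so (12894/6761) = (6133/6761).
6133 ≡ 1 (mod 4), so quadratic reciprocity gives (6133/6761) = (6761/6133). Reduce: 6761 ≡ 628 (mod 6133). Now have (628/6133).
Factor out 2: 628 = 2^2·157. Since 6133 ≡ 5 (mod 8), (2/6133) = -1, and (2/6133)^2 = +1. Now have (157/6133).
157 ≡ 1 (mod 4), so quadratic reciprocity gives (157/6133) = (6133/157). Reduce: 6133 ≡ 10 (mod 157). Now have (10/157).
Factor out 2: 10 = 2·5. Since 157 ≡ 5 (mod 8), (2/157) = -1. Now have -(5/157).
5 ≡ 1 (mod 4), so quadratic reciprocity gives (5/157) = (157/5). Reduce: 157 ≡ 2 (mod 5). Now have -(2/5).
Factor out 2: 2 = 2. Since 5 ≡ 5 (mod 8), (2/5) = -1. Now have (1/5).
(1/5) = 1. Collecting the sign factors: 1.

1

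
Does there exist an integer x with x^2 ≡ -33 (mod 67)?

(-33/67)
  = -(33/67)    [67 ≡ 3 mod 4 ⇒ (-1/67) = -1]
  = -(67/33)    [QR: 33 ≡ 1 mod 4, sign kept]
  = -(1/33)    [67 ≡ 1 mod 33]
  = -1    [(1/33) = 1]
(-33/67) = -1, and 67 is prime, so -33 is not a quadratic residue mod 67.

no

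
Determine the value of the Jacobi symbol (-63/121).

1

(-63/121)
  = (63/121)    [121 ≡ 1 mod 4 ⇒ (-1/121) = +1]
  = (121/63)    [QR: 121 ≡ 1 mod 4, sign kept]
  = (58/63)    [121 ≡ 58 mod 63]
  = (29/63)    [63 ≡ 7 mod 8 ⇒ (2/63) = +1]
  = (63/29)    [QR: 29 ≡ 1 mod 4, sign kept]
  = (5/29)    [63 ≡ 5 mod 29]
  = (29/5)    [QR: 5 ≡ 1 mod 4, sign kept]
  = (4/5)    [29 ≡ 4 mod 5]
  = (1/5)    [5 ≡ 5 mod 8 ⇒ (2/5)^2 = +1]
  = 1    [(1/5) = 1]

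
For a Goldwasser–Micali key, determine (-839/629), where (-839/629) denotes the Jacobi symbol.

(-839/629)
  = (419/629)    [-839 ≡ 419 mod 629]
  = (629/419)    [QR: 629 ≡ 1 mod 4, sign kept]
  = (210/419)    [629 ≡ 210 mod 419]
  = -(105/419)    [419 ≡ 3 mod 8 ⇒ (2/419) = -1]
  = -(419/105)    [QR: 105 ≡ 1 mod 4, sign kept]
  = -(104/105)    [419 ≡ 104 mod 105]
  = -(13/105)    [105 ≡ 1 mod 8 ⇒ (2/105)^3 = +1]
  = -(105/13)    [QR: 13 ≡ 1 mod 4, sign kept]
  = -(1/13)    [105 ≡ 1 mod 13]
  = -1    [(1/13) = 1]

-1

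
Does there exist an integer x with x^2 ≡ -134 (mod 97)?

Reduce the numerator: -134 ≡ 60 (mod 97), so (-134|97) = (60|97).
Factor out 2: 60 = 2^2·15. Since 97 ≡ 1 (mod 8), (2|97) = +1, and (2|97)^2 = +1. Now have (15|97).
97 ≡ 1 (mod 4), so quadratic reciprocity gives (15|97) = (97|15). Reduce: 97 ≡ 7 (mod 15). Now have (7|15).
Both 7 ≡ 3 and 15 ≡ 3 (mod 4), so reciprocity gives (7|15) = -(15|7). Reduce: 15 ≡ 1 (mod 7). Now have -(1|7).
(1|7) = 1. Collecting the sign factors: -1.
(-134|97) = -1, and 97 is prime, so -134 is not a quadratic residue mod 97.

no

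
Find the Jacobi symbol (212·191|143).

By multiplicativity, (212·191|143) = (212|143)·(191|143).
First factor (212|143):
Reduce the numerator: 212 ≡ 69 (mod 143), so (212|143) = (69|143).
69 ≡ 1 (mod 4), so quadratic reciprocity gives (69|143) = (143|69). Reduce: 143 ≡ 5 (mod 69). Now have (5|69).
5 ≡ 1 (mod 4), so quadratic reciprocity gives (5|69) = (69|5). Reduce: 69 ≡ 4 (mod 5). Now have (4|5).
Factor out 2: 4 = 2^2. Since 5 ≡ 5 (mod 8), (2|5) = -1, and (2|5)^2 = +1. Now have (1|5).
(1|5) = 1. Collecting the sign factors: 1.
Second factor (191|143):
Reduce the numerator: 191 ≡ 48 (mod 143), so (191|143) = (48|143).
Factor out 2: 48 = 2^4·3. Since 143 ≡ 7 (mod 8), (2|143) = +1, and (2|143)^4 = +1. Now have (3|143).
Both 3 ≡ 3 and 143 ≡ 3 (mod 4), so reciprocity gives (3|143) = -(143|3). Reduce: 143 ≡ 2 (mod 3). Now have -(2|3).
Factor out 2: 2 = 2. Since 3 ≡ 3 (mod 8), (2|3) = -1. Now have (1|3).
(1|3) = 1. Collecting the sign factors: 1.
Product: (1)·(1) = 1.

1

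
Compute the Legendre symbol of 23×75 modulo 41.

By multiplicativity, (23·75/41) = (23/41)·(75/41).
First factor (23/41):
(23/41)
  = (41/23)    [QR: 41 ≡ 1 mod 4, sign kept]
  = (18/23)    [41 ≡ 18 mod 23]
  = (9/23)    [23 ≡ 7 mod 8 ⇒ (2/23) = +1]
  = (23/9)    [QR: 9 ≡ 1 mod 4, sign kept]
  = (5/9)    [23 ≡ 5 mod 9]
  = (9/5)    [QR: 5 ≡ 1 mod 4, sign kept]
  = (4/5)    [9 ≡ 4 mod 5]
  = (1/5)    [5 ≡ 5 mod 8 ⇒ (2/5)^2 = +1]
  = 1    [(1/5) = 1]
Second factor (75/41):
(75/41)
  = (34/41)    [75 ≡ 34 mod 41]
  = (17/41)    [41 ≡ 1 mod 8 ⇒ (2/41) = +1]
  = (41/17)    [QR: 17 ≡ 1 mod 4, sign kept]
  = (7/17)    [41 ≡ 7 mod 17]
  = (17/7)    [QR: 17 ≡ 1 mod 4, sign kept]
  = (3/7)    [17 ≡ 3 mod 7]
  = -(7/3)    [QR: both ≡ 3 mod 4, sign flips]
  = -(1/3)    [7 ≡ 1 mod 3]
  = -1    [(1/3) = 1]
Product: (1)·(-1) = -1.

-1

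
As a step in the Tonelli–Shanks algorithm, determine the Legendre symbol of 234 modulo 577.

-1

Factor out 2: 234 = 2·117. Since 577 ≡ 1 (mod 8), (2/577) = +1. Now have (117/577).
117 ≡ 1 (mod 4), so quadratic reciprocity gives (117/577) = (577/117). Reduce: 577 ≡ 109 (mod 117). Now have (109/117).
109 ≡ 1 (mod 4), so quadratic reciprocity gives (109/117) = (117/109). Reduce: 117 ≡ 8 (mod 109). Now have (8/109).
Factor out 2: 8 = 2^3. Since 109 ≡ 5 (mod 8), (2/109) = -1, and (2/109)^3 = -1. Now have -(1/109).
(1/109) = 1. Collecting the sign factors: -1.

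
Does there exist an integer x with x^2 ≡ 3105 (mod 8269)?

yes

3105 ≡ 1 (mod 4), so quadratic reciprocity gives (3105/8269) = (8269/3105). Reduce: 8269 ≡ 2059 (mod 3105). Now have (2059/3105).
3105 ≡ 1 (mod 4), so quadratic reciprocity gives (2059/3105) = (3105/2059). Reduce: 3105 ≡ 1046 (mod 2059). Now have (1046/2059).
Factor out 2: 1046 = 2·523. Since 2059 ≡ 3 (mod 8), (2/2059) = -1. Now have -(523/2059).
Both 523 ≡ 3 and 2059 ≡ 3 (mod 4), so reciprocity gives (523/2059) = -(2059/523). Reduce: 2059 ≡ 490 (mod 523). Now have (490/523).
Factor out 2: 490 = 2·245. Since 523 ≡ 3 (mod 8), (2/523) = -1. Now have -(245/523).
245 ≡ 1 (mod 4), so quadratic reciprocity gives (245/523) = (523/245). Reduce: 523 ≡ 33 (mod 245). Now have -(33/245).
33 ≡ 1 (mod 4), so quadratic reciprocity gives (33/245) = (245/33). Reduce: 245 ≡ 14 (mod 33). Now have -(14/33).
Factor out 2: 14 = 2·7. Since 33 ≡ 1 (mod 8), (2/33) = +1. Now have -(7/33).
33 ≡ 1 (mod 4), so quadratic reciprocity gives (7/33) = (33/7). Reduce: 33 ≡ 5 (mod 7). Now have -(5/7).
5 ≡ 1 (mod 4), so quadratic reciprocity gives (5/7) = (7/5). Reduce: 7 ≡ 2 (mod 5). Now have -(2/5).
Factor out 2: 2 = 2. Since 5 ≡ 5 (mod 8), (2/5) = -1. Now have (1/5).
(1/5) = 1. Collecting the sign factors: 1.
The Legendre symbol is 1, so x^2 ≡ 3105 (mod 8269) has solution.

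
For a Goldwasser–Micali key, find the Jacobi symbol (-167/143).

Pull out -1: (-167/143) = (-1/143)·(167/143). Since 143 ≡ 3 (mod 4), (-1/143) = -1. Now have -(167/143).
Reduce the numerator: 167 ≡ 24 (mod 143), so (167/143) = (24/143).
Factor out 2: 24 = 2^3·3. Since 143 ≡ 7 (mod 8), (2/143) = +1, and (2/143)^3 = +1. Now have -(3/143).
Both 3 ≡ 3 and 143 ≡ 3 (mod 4), so reciprocity gives (3/143) = -(143/3). Reduce: 143 ≡ 2 (mod 3). Now have (2/3).
Factor out 2: 2 = 2. Since 3 ≡ 3 (mod 8), (2/3) = -1. Now have -(1/3).
(1/3) = 1. Collecting the sign factors: -1.

-1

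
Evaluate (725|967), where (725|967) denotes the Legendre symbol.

725 ≡ 1 (mod 4), so quadratic reciprocity gives (725|967) = (967|725). Reduce: 967 ≡ 242 (mod 725). Now have (242|725).
Factor out 2: 242 = 2·121. Since 725 ≡ 5 (mod 8), (2|725) = -1. Now have -(121|725).
121 ≡ 1 (mod 4), so quadratic reciprocity gives (121|725) = (725|121). Reduce: 725 ≡ 120 (mod 121). Now have -(120|121).
Factor out 2: 120 = 2^3·15. Since 121 ≡ 1 (mod 8), (2|121) = +1, and (2|121)^3 = +1. Now have -(15|121).
121 ≡ 1 (mod 4), so quadratic reciprocity gives (15|121) = (121|15). Reduce: 121 ≡ 1 (mod 15). Now have -(1|15).
(1|15) = 1. Collecting the sign factors: -1.

-1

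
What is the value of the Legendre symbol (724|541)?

Reduce the numerator: 724 ≡ 183 (mod 541), so (724|541) = (183|541).
541 ≡ 1 (mod 4), so quadratic reciprocity gives (183|541) = (541|183). Reduce: 541 ≡ 175 (mod 183). Now have (175|183).
Both 175 ≡ 3 and 183 ≡ 3 (mod 4), so reciprocity gives (175|183) = -(183|175). Reduce: 183 ≡ 8 (mod 175). Now have -(8|175).
Factor out 2: 8 = 2^3. Since 175 ≡ 7 (mod 8), (2|175) = +1, and (2|175)^3 = +1. Now have -(1|175).
(1|175) = 1. Collecting the sign factors: -1.

-1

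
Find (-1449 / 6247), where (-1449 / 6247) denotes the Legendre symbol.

Pull out -1: (-1449 / 6247) = (-1 / 6247)·(1449 / 6247). Since 6247 ≡ 3 (mod 4), (-1 / 6247) = -1. Now have -(1449 / 6247).
1449 ≡ 1 (mod 4), so quadratic reciprocity gives (1449 / 6247) = (6247 / 1449). Reduce: 6247 ≡ 451 (mod 1449). Now have -(451 / 1449).
1449 ≡ 1 (mod 4), so quadratic reciprocity gives (451 / 1449) = (1449 / 451). Reduce: 1449 ≡ 96 (mod 451). Now have -(96 / 451).
Factor out 2: 96 = 2^5·3. Since 451 ≡ 3 (mod 8), (2 / 451) = -1, and (2 / 451)^5 = -1. Now have (3 / 451).
Both 3 ≡ 3 and 451 ≡ 3 (mod 4), so reciprocity gives (3 / 451) = -(451 / 3). Reduce: 451 ≡ 1 (mod 3). Now have -(1 / 3).
(1 / 3) = 1. Collecting the sign factors: -1.

-1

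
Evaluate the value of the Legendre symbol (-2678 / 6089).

1

Pull out -1: (-2678 / 6089) = (-1 / 6089)·(2678 / 6089). Since 6089 ≡ 1 (mod 4), (-1 / 6089) = +1. Now have (2678 / 6089).
Factor out 2: 2678 = 2·1339. Since 6089 ≡ 1 (mod 8), (2 / 6089) = +1. Now have (1339 / 6089).
6089 ≡ 1 (mod 4), so quadratic reciprocity gives (1339 / 6089) = (6089 / 1339). Reduce: 6089 ≡ 733 (mod 1339). Now have (733 / 1339).
733 ≡ 1 (mod 4), so quadratic reciprocity gives (733 / 1339) = (1339 / 733). Reduce: 1339 ≡ 606 (mod 733). Now have (606 / 733).
Factor out 2: 606 = 2·303. Since 733 ≡ 5 (mod 8), (2 / 733) = -1. Now have -(303 / 733).
733 ≡ 1 (mod 4), so quadratic reciprocity gives (303 / 733) = (733 / 303). Reduce: 733 ≡ 127 (mod 303). Now have -(127 / 303).
Both 127 ≡ 3 and 303 ≡ 3 (mod 4), so reciprocity gives (127 / 303) = -(303 / 127). Reduce: 303 ≡ 49 (mod 127). Now have (49 / 127).
49 ≡ 1 (mod 4), so quadratic reciprocity gives (49 / 127) = (127 / 49). Reduce: 127 ≡ 29 (mod 49). Now have (29 / 49).
29 ≡ 1 (mod 4), so quadratic reciprocity gives (29 / 49) = (49 / 29). Reduce: 49 ≡ 20 (mod 29). Now have (20 / 29).
Factor out 2: 20 = 2^2·5. Since 29 ≡ 5 (mod 8), (2 / 29) = -1, and (2 / 29)^2 = +1. Now have (5 / 29).
5 ≡ 1 (mod 4), so quadratic reciprocity gives (5 / 29) = (29 / 5). Reduce: 29 ≡ 4 (mod 5). Now have (4 / 5).
Factor out 2: 4 = 2^2. Since 5 ≡ 5 (mod 8), (2 / 5) = -1, and (2 / 5)^2 = +1. Now have (1 / 5).
(1 / 5) = 1. Collecting the sign factors: 1.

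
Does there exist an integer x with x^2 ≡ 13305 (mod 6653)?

yes

Reduce the numerator: 13305 ≡ 6652 (mod 6653), so (13305|6653) = (6652|6653).
Factor out 2: 6652 = 2^2·1663. Since 6653 ≡ 5 (mod 8), (2|6653) = -1, and (2|6653)^2 = +1. Now have (1663|6653).
6653 ≡ 1 (mod 4), so quadratic reciprocity gives (1663|6653) = (6653|1663). Reduce: 6653 ≡ 1 (mod 1663). Now have (1|1663).
(1|1663) = 1. Collecting the sign factors: 1.
(13305|6653) = 1, and 6653 is prime, so 13305 is a quadratic residue mod 6653.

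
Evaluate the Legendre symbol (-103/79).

(-103/79)
  = -(103/79)    [79 ≡ 3 mod 4 ⇒ (-1/79) = -1]
  = -(24/79)    [103 ≡ 24 mod 79]
  = -(3/79)    [79 ≡ 7 mod 8 ⇒ (2/79)^3 = +1]
  = (79/3)    [QR: both ≡ 3 mod 4, sign flips]
  = (1/3)    [79 ≡ 1 mod 3]
  = 1    [(1/3) = 1]

1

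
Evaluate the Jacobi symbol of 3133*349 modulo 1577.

By multiplicativity, (3133·349/1577) = (3133/1577)·(349/1577).
First factor (3133/1577):
(3133/1577)
  = (1556/1577)    [3133 ≡ 1556 mod 1577]
  = (389/1577)    [1577 ≡ 1 mod 8 ⇒ (2/1577)^2 = +1]
  = (1577/389)    [QR: 389 ≡ 1 mod 4, sign kept]
  = (21/389)    [1577 ≡ 21 mod 389]
  = (389/21)    [QR: 21 ≡ 1 mod 4, sign kept]
  = (11/21)    [389 ≡ 11 mod 21]
  = (21/11)    [QR: 21 ≡ 1 mod 4, sign kept]
  = (10/11)    [21 ≡ 10 mod 11]
  = -(5/11)    [11 ≡ 3 mod 8 ⇒ (2/11) = -1]
  = -(11/5)    [QR: 5 ≡ 1 mod 4, sign kept]
  = -(1/5)    [11 ≡ 1 mod 5]
  = -1    [(1/5) = 1]
Second factor (349/1577):
(349/1577)
  = (1577/349)    [QR: 349 ≡ 1 mod 4, sign kept]
  = (181/349)    [1577 ≡ 181 mod 349]
  = (349/181)    [QR: 181 ≡ 1 mod 4, sign kept]
  = (168/181)    [349 ≡ 168 mod 181]
  = -(21/181)    [181 ≡ 5 mod 8 ⇒ (2/181)^3 = -1]
  = -(181/21)    [QR: 21 ≡ 1 mod 4, sign kept]
  = -(13/21)    [181 ≡ 13 mod 21]
  = -(21/13)    [QR: 13 ≡ 1 mod 4, sign kept]
  = -(8/13)    [21 ≡ 8 mod 13]
  = (1/13)    [13 ≡ 5 mod 8 ⇒ (2/13)^3 = -1]
  = 1    [(1/13) = 1]
Product: (-1)·(1) = -1.

-1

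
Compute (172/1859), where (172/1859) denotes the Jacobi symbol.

(172/1859)
  = (43/1859)    [1859 ≡ 3 mod 8 ⇒ (2/1859)^2 = +1]
  = -(1859/43)    [QR: both ≡ 3 mod 4, sign flips]
  = -(10/43)    [1859 ≡ 10 mod 43]
  = (5/43)    [43 ≡ 3 mod 8 ⇒ (2/43) = -1]
  = (43/5)    [QR: 5 ≡ 1 mod 4, sign kept]
  = (3/5)    [43 ≡ 3 mod 5]
  = (5/3)    [QR: 5 ≡ 1 mod 4, sign kept]
  = (2/3)    [5 ≡ 2 mod 3]
  = -(1/3)    [3 ≡ 3 mod 8 ⇒ (2/3) = -1]
  = -1    [(1/3) = 1]

-1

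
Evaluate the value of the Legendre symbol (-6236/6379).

Pull out -1: (-6236/6379) = (-1/6379)·(6236/6379). Since 6379 ≡ 3 (mod 4), (-1/6379) = -1. Now have -(6236/6379).
Factor out 2: 6236 = 2^2·1559. Since 6379 ≡ 3 (mod 8), (2/6379) = -1, and (2/6379)^2 = +1. Now have -(1559/6379).
Both 1559 ≡ 3 and 6379 ≡ 3 (mod 4), so reciprocity gives (1559/6379) = -(6379/1559). Reduce: 6379 ≡ 143 (mod 1559). Now have (143/1559).
Both 143 ≡ 3 and 1559 ≡ 3 (mod 4), so reciprocity gives (143/1559) = -(1559/143). Reduce: 1559 ≡ 129 (mod 143). Now have -(129/143).
129 ≡ 1 (mod 4), so quadratic reciprocity gives (129/143) = (143/129). Reduce: 143 ≡ 14 (mod 129). Now have -(14/129).
Factor out 2: 14 = 2·7. Since 129 ≡ 1 (mod 8), (2/129) = +1. Now have -(7/129).
129 ≡ 1 (mod 4), so quadratic reciprocity gives (7/129) = (129/7). Reduce: 129 ≡ 3 (mod 7). Now have -(3/7).
Both 3 ≡ 3 and 7 ≡ 3 (mod 4), so reciprocity gives (3/7) = -(7/3). Reduce: 7 ≡ 1 (mod 3). Now have (1/3).
(1/3) = 1. Collecting the sign factors: 1.

1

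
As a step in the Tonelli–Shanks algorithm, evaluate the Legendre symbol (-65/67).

-1

Reduce the numerator: -65 ≡ 2 (mod 67), so (-65/67) = (2/67).
Factor out 2: 2 = 2. Since 67 ≡ 3 (mod 8), (2/67) = -1. Now have -(1/67).
(1/67) = 1. Collecting the sign factors: -1.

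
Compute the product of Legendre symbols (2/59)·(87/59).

By multiplicativity, (2·87/59) = (2/59)·(87/59).
First factor (2/59):
(2/59)
  = -(1/59)    [59 ≡ 3 mod 8 ⇒ (2/59) = -1]
  = -1    [(1/59) = 1]
Second factor (87/59):
(87/59)
  = (28/59)    [87 ≡ 28 mod 59]
  = (7/59)    [59 ≡ 3 mod 8 ⇒ (2/59)^2 = +1]
  = -(59/7)    [QR: both ≡ 3 mod 4, sign flips]
  = -(3/7)    [59 ≡ 3 mod 7]
  = (7/3)    [QR: both ≡ 3 mod 4, sign flips]
  = (1/3)    [7 ≡ 1 mod 3]
  = 1    [(1/3) = 1]
Product: (-1)·(1) = -1.

-1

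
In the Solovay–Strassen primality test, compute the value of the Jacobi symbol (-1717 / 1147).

-1

(-1717 / 1147)
  = (577 / 1147)    [-1717 ≡ 577 mod 1147]
  = (1147 / 577)    [QR: 577 ≡ 1 mod 4, sign kept]
  = (570 / 577)    [1147 ≡ 570 mod 577]
  = (285 / 577)    [577 ≡ 1 mod 8 ⇒ (2 / 577) = +1]
  = (577 / 285)    [QR: 285 ≡ 1 mod 4, sign kept]
  = (7 / 285)    [577 ≡ 7 mod 285]
  = (285 / 7)    [QR: 285 ≡ 1 mod 4, sign kept]
  = (5 / 7)    [285 ≡ 5 mod 7]
  = (7 / 5)    [QR: 5 ≡ 1 mod 4, sign kept]
  = (2 / 5)    [7 ≡ 2 mod 5]
  = -(1 / 5)    [5 ≡ 5 mod 8 ⇒ (2 / 5) = -1]
  = -1    [(1 / 5) = 1]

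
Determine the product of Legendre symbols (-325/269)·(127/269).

By multiplicativity, (-325·127/269) = (-325/269)·(127/269).
First factor (-325/269):
(-325/269)
  = (213/269)    [-325 ≡ 213 mod 269]
  = (269/213)    [QR: 213 ≡ 1 mod 4, sign kept]
  = (56/213)    [269 ≡ 56 mod 213]
  = -(7/213)    [213 ≡ 5 mod 8 ⇒ (2/213)^3 = -1]
  = -(213/7)    [QR: 213 ≡ 1 mod 4, sign kept]
  = -(3/7)    [213 ≡ 3 mod 7]
  = (7/3)    [QR: both ≡ 3 mod 4, sign flips]
  = (1/3)    [7 ≡ 1 mod 3]
  = 1    [(1/3) = 1]
Second factor (127/269):
(127/269)
  = (269/127)    [QR: 269 ≡ 1 mod 4, sign kept]
  = (15/127)    [269 ≡ 15 mod 127]
  = -(127/15)    [QR: both ≡ 3 mod 4, sign flips]
  = -(7/15)    [127 ≡ 7 mod 15]
  = (15/7)    [QR: both ≡ 3 mod 4, sign flips]
  = (1/7)    [15 ≡ 1 mod 7]
  = 1    [(1/7) = 1]
Product: (1)·(1) = 1.

1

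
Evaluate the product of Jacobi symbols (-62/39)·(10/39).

By multiplicativity, (-62·10/39) = (-62/39)·(10/39).
First factor (-62/39):
Reduce the numerator: -62 ≡ 16 (mod 39), so (-62/39) = (16/39).
Factor out 2: 16 = 2^4. Since 39 ≡ 7 (mod 8), (2/39) = +1, and (2/39)^4 = +1. Now have (1/39).
(1/39) = 1. Collecting the sign factors: 1.
Second factor (10/39):
Factor out 2: 10 = 2·5. Since 39 ≡ 7 (mod 8), (2/39) = +1. Now have (5/39).
5 ≡ 1 (mod 4), so quadratic reciprocity gives (5/39) = (39/5). Reduce: 39 ≡ 4 (mod 5). Now have (4/5).
Factor out 2: 4 = 2^2. Since 5 ≡ 5 (mod 8), (2/5) = -1, and (2/5)^2 = +1. Now have (1/5).
(1/5) = 1. Collecting the sign factors: 1.
Product: (1)·(1) = 1.

1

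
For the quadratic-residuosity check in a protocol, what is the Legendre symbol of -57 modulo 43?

-1

Reduce the numerator: -57 ≡ 29 (mod 43), so (-57|43) = (29|43).
29 ≡ 1 (mod 4), so quadratic reciprocity gives (29|43) = (43|29). Reduce: 43 ≡ 14 (mod 29). Now have (14|29).
Factor out 2: 14 = 2·7. Since 29 ≡ 5 (mod 8), (2|29) = -1. Now have -(7|29).
29 ≡ 1 (mod 4), so quadratic reciprocity gives (7|29) = (29|7). Reduce: 29 ≡ 1 (mod 7). Now have -(1|7).
(1|7) = 1. Collecting the sign factors: -1.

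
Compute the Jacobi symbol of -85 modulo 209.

-1

Reduce the numerator: -85 ≡ 124 (mod 209), so (-85|209) = (124|209).
Factor out 2: 124 = 2^2·31. Since 209 ≡ 1 (mod 8), (2|209) = +1, and (2|209)^2 = +1. Now have (31|209).
209 ≡ 1 (mod 4), so quadratic reciprocity gives (31|209) = (209|31). Reduce: 209 ≡ 23 (mod 31). Now have (23|31).
Both 23 ≡ 3 and 31 ≡ 3 (mod 4), so reciprocity gives (23|31) = -(31|23). Reduce: 31 ≡ 8 (mod 23). Now have -(8|23).
Factor out 2: 8 = 2^3. Since 23 ≡ 7 (mod 8), (2|23) = +1, and (2|23)^3 = +1. Now have -(1|23).
(1|23) = 1. Collecting the sign factors: -1.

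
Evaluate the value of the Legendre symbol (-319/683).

1

Pull out -1: (-319/683) = (-1/683)·(319/683). Since 683 ≡ 3 (mod 4), (-1/683) = -1. Now have -(319/683).
Both 319 ≡ 3 and 683 ≡ 3 (mod 4), so reciprocity gives (319/683) = -(683/319). Reduce: 683 ≡ 45 (mod 319). Now have (45/319).
45 ≡ 1 (mod 4), so quadratic reciprocity gives (45/319) = (319/45). Reduce: 319 ≡ 4 (mod 45). Now have (4/45).
Factor out 2: 4 = 2^2. Since 45 ≡ 5 (mod 8), (2/45) = -1, and (2/45)^2 = +1. Now have (1/45).
(1/45) = 1. Collecting the sign factors: 1.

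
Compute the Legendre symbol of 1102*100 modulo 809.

-1

By multiplicativity, (1102·100/809) = (1102/809)·(100/809).
First factor (1102/809):
Reduce the numerator: 1102 ≡ 293 (mod 809), so (1102/809) = (293/809).
293 ≡ 1 (mod 4), so quadratic reciprocity gives (293/809) = (809/293). Reduce: 809 ≡ 223 (mod 293). Now have (223/293).
293 ≡ 1 (mod 4), so quadratic reciprocity gives (223/293) = (293/223). Reduce: 293 ≡ 70 (mod 223). Now have (70/223).
Factor out 2: 70 = 2·35. Since 223 ≡ 7 (mod 8), (2/223) = +1. Now have (35/223).
Both 35 ≡ 3 and 223 ≡ 3 (mod 4), so reciprocity gives (35/223) = -(223/35). Reduce: 223 ≡ 13 (mod 35). Now have -(13/35).
13 ≡ 1 (mod 4), so quadratic reciprocity gives (13/35) = (35/13). Reduce: 35 ≡ 9 (mod 13). Now have -(9/13).
9 ≡ 1 (mod 4), so quadratic reciprocity gives (9/13) = (13/9). Reduce: 13 ≡ 4 (mod 9). Now have -(4/9).
Factor out 2: 4 = 2^2. Since 9 ≡ 1 (mod 8), (2/9) = +1, and (2/9)^2 = +1. Now have -(1/9).
(1/9) = 1. Collecting the sign factors: -1.
Second factor (100/809):
Factor out 2: 100 = 2^2·25. Since 809 ≡ 1 (mod 8), (2/809) = +1, and (2/809)^2 = +1. Now have (25/809).
25 ≡ 1 (mod 4), so quadratic reciprocity gives (25/809) = (809/25). Reduce: 809 ≡ 9 (mod 25). Now have (9/25).
9 ≡ 1 (mod 4), so quadratic reciprocity gives (9/25) = (25/9). Reduce: 25 ≡ 7 (mod 9). Now have (7/9).
9 ≡ 1 (mod 4), so quadratic reciprocity gives (7/9) = (9/7). Reduce: 9 ≡ 2 (mod 7). Now have (2/7).
Factor out 2: 2 = 2. Since 7 ≡ 7 (mod 8), (2/7) = +1. Now have (1/7).
(1/7) = 1. Collecting the sign factors: 1.
Product: (-1)·(1) = -1.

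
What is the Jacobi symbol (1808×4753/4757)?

1

By multiplicativity, (1808·4753/4757) = (1808/4757)·(4753/4757).
First factor (1808/4757):
Factor out 2: 1808 = 2^4·113. Since 4757 ≡ 5 (mod 8), (2/4757) = -1, and (2/4757)^4 = +1. Now have (113/4757).
113 ≡ 1 (mod 4), so quadratic reciprocity gives (113/4757) = (4757/113). Reduce: 4757 ≡ 11 (mod 113). Now have (11/113).
113 ≡ 1 (mod 4), so quadratic reciprocity gives (11/113) = (113/11). Reduce: 113 ≡ 3 (mod 11). Now have (3/11).
Both 3 ≡ 3 and 11 ≡ 3 (mod 4), so reciprocity gives (3/11) = -(11/3). Reduce: 11 ≡ 2 (mod 3). Now have -(2/3).
Factor out 2: 2 = 2. Since 3 ≡ 3 (mod 8), (2/3) = -1. Now have (1/3).
(1/3) = 1. Collecting the sign factors: 1.
Second factor (4753/4757):
4753 ≡ 1 (mod 4), so quadratic reciprocity gives (4753/4757) = (4757/4753). Reduce: 4757 ≡ 4 (mod 4753). Now have (4/4753).
Factor out 2: 4 = 2^2. Since 4753 ≡ 1 (mod 8), (2/4753) = +1, and (2/4753)^2 = +1. Now have (1/4753).
(1/4753) = 1. Collecting the sign factors: 1.
Product: (1)·(1) = 1.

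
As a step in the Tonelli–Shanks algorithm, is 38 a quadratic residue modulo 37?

Reduce the numerator: 38 ≡ 1 (mod 37), so (38/37) = (1/37).
(1/37) = 1. Collecting the sign factors: 1.
The Legendre symbol is 1, so x^2 ≡ 38 (mod 37) has solution.

yes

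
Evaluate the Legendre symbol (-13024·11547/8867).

By multiplicativity, (-13024·11547/8867) = (-13024/8867)·(11547/8867).
First factor (-13024/8867):
(-13024/8867)
  = (4710/8867)    [-13024 ≡ 4710 mod 8867]
  = -(2355/8867)    [8867 ≡ 3 mod 8 ⇒ (2/8867) = -1]
  = (8867/2355)    [QR: both ≡ 3 mod 4, sign flips]
  = (1802/2355)    [8867 ≡ 1802 mod 2355]
  = -(901/2355)    [2355 ≡ 3 mod 8 ⇒ (2/2355) = -1]
  = -(2355/901)    [QR: 901 ≡ 1 mod 4, sign kept]
  = -(553/901)    [2355 ≡ 553 mod 901]
  = -(901/553)    [QR: 553 ≡ 1 mod 4, sign kept]
  = -(348/553)    [901 ≡ 348 mod 553]
  = -(87/553)    [553 ≡ 1 mod 8 ⇒ (2/553)^2 = +1]
  = -(553/87)    [QR: 553 ≡ 1 mod 4, sign kept]
  = -(31/87)    [553 ≡ 31 mod 87]
  = (87/31)    [QR: both ≡ 3 mod 4, sign flips]
  = (25/31)    [87 ≡ 25 mod 31]
  = (31/25)    [QR: 25 ≡ 1 mod 4, sign kept]
  = (6/25)    [31 ≡ 6 mod 25]
  = (3/25)    [25 ≡ 1 mod 8 ⇒ (2/25) = +1]
  = (25/3)    [QR: 25 ≡ 1 mod 4, sign kept]
  = (1/3)    [25 ≡ 1 mod 3]
  = 1    [(1/3) = 1]
Second factor (11547/8867):
(11547/8867)
  = (2680/8867)    [11547 ≡ 2680 mod 8867]
  = -(335/8867)    [8867 ≡ 3 mod 8 ⇒ (2/8867)^3 = -1]
  = (8867/335)    [QR: both ≡ 3 mod 4, sign flips]
  = (157/335)    [8867 ≡ 157 mod 335]
  = (335/157)    [QR: 157 ≡ 1 mod 4, sign kept]
  = (21/157)    [335 ≡ 21 mod 157]
  = (157/21)    [QR: 21 ≡ 1 mod 4, sign kept]
  = (10/21)    [157 ≡ 10 mod 21]
  = -(5/21)    [21 ≡ 5 mod 8 ⇒ (2/21) = -1]
  = -(21/5)    [QR: 5 ≡ 1 mod 4, sign kept]
  = -(1/5)    [21 ≡ 1 mod 5]
  = -1    [(1/5) = 1]
Product: (1)·(-1) = -1.

-1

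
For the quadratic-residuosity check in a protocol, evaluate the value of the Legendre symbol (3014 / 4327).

1

Factor out 2: 3014 = 2·1507. Since 4327 ≡ 7 (mod 8), (2 / 4327) = +1. Now have (1507 / 4327).
Both 1507 ≡ 3 and 4327 ≡ 3 (mod 4), so reciprocity gives (1507 / 4327) = -(4327 / 1507). Reduce: 4327 ≡ 1313 (mod 1507). Now have -(1313 / 1507).
1313 ≡ 1 (mod 4), so quadratic reciprocity gives (1313 / 1507) = (1507 / 1313). Reduce: 1507 ≡ 194 (mod 1313). Now have -(194 / 1313).
Factor out 2: 194 = 2·97. Since 1313 ≡ 1 (mod 8), (2 / 1313) = +1. Now have -(97 / 1313).
97 ≡ 1 (mod 4), so quadratic reciprocity gives (97 / 1313) = (1313 / 97). Reduce: 1313 ≡ 52 (mod 97). Now have -(52 / 97).
Factor out 2: 52 = 2^2·13. Since 97 ≡ 1 (mod 8), (2 / 97) = +1, and (2 / 97)^2 = +1. Now have -(13 / 97).
13 ≡ 1 (mod 4), so quadratic reciprocity gives (13 / 97) = (97 / 13). Reduce: 97 ≡ 6 (mod 13). Now have -(6 / 13).
Factor out 2: 6 = 2·3. Since 13 ≡ 5 (mod 8), (2 / 13) = -1. Now have (3 / 13).
13 ≡ 1 (mod 4), so quadratic reciprocity gives (3 / 13) = (13 / 3). Reduce: 13 ≡ 1 (mod 3). Now have (1 / 3).
(1 / 3) = 1. Collecting the sign factors: 1.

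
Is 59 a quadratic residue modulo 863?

Both 59 ≡ 3 and 863 ≡ 3 (mod 4), so reciprocity gives (59/863) = -(863/59). Reduce: 863 ≡ 37 (mod 59). Now have -(37/59).
37 ≡ 1 (mod 4), so quadratic reciprocity gives (37/59) = (59/37). Reduce: 59 ≡ 22 (mod 37). Now have -(22/37).
Factor out 2: 22 = 2·11. Since 37 ≡ 5 (mod 8), (2/37) = -1. Now have (11/37).
37 ≡ 1 (mod 4), so quadratic reciprocity gives (11/37) = (37/11). Reduce: 37 ≡ 4 (mod 11). Now have (4/11).
Factor out 2: 4 = 2^2. Since 11 ≡ 3 (mod 8), (2/11) = -1, and (2/11)^2 = +1. Now have (1/11).
(1/11) = 1. Collecting the sign factors: 1.
(59/863) = 1, and 863 is prime, so 59 is a quadratic residue mod 863.

yes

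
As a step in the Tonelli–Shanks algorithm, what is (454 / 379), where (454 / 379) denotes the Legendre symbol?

-1

Reduce the numerator: 454 ≡ 75 (mod 379), so (454 / 379) = (75 / 379).
Both 75 ≡ 3 and 379 ≡ 3 (mod 4), so reciprocity gives (75 / 379) = -(379 / 75). Reduce: 379 ≡ 4 (mod 75). Now have -(4 / 75).
Factor out 2: 4 = 2^2. Since 75 ≡ 3 (mod 8), (2 / 75) = -1, and (2 / 75)^2 = +1. Now have -(1 / 75).
(1 / 75) = 1. Collecting the sign factors: -1.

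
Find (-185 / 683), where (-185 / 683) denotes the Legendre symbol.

Reduce the numerator: -185 ≡ 498 (mod 683), so (-185 / 683) = (498 / 683).
Factor out 2: 498 = 2·249. Since 683 ≡ 3 (mod 8), (2 / 683) = -1. Now have -(249 / 683).
249 ≡ 1 (mod 4), so quadratic reciprocity gives (249 / 683) = (683 / 249). Reduce: 683 ≡ 185 (mod 249). Now have -(185 / 249).
185 ≡ 1 (mod 4), so quadratic reciprocity gives (185 / 249) = (249 / 185). Reduce: 249 ≡ 64 (mod 185). Now have -(64 / 185).
Factor out 2: 64 = 2^6. Since 185 ≡ 1 (mod 8), (2 / 185) = +1, and (2 / 185)^6 = +1. Now have -(1 / 185).
(1 / 185) = 1. Collecting the sign factors: -1.

-1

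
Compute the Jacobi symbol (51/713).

-1

(51/713)
  = (713/51)    [QR: 713 ≡ 1 mod 4, sign kept]
  = (50/51)    [713 ≡ 50 mod 51]
  = -(25/51)    [51 ≡ 3 mod 8 ⇒ (2/51) = -1]
  = -(51/25)    [QR: 25 ≡ 1 mod 4, sign kept]
  = -(1/25)    [51 ≡ 1 mod 25]
  = -1    [(1/25) = 1]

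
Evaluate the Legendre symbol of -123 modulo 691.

Pull out -1: (-123/691) = (-1/691)·(123/691). Since 691 ≡ 3 (mod 4), (-1/691) = -1. Now have -(123/691).
Both 123 ≡ 3 and 691 ≡ 3 (mod 4), so reciprocity gives (123/691) = -(691/123). Reduce: 691 ≡ 76 (mod 123). Now have (76/123).
Factor out 2: 76 = 2^2·19. Since 123 ≡ 3 (mod 8), (2/123) = -1, and (2/123)^2 = +1. Now have (19/123).
Both 19 ≡ 3 and 123 ≡ 3 (mod 4), so reciprocity gives (19/123) = -(123/19). Reduce: 123 ≡ 9 (mod 19). Now have -(9/19).
9 ≡ 1 (mod 4), so quadratic reciprocity gives (9/19) = (19/9). Reduce: 19 ≡ 1 (mod 9). Now have -(1/9).
(1/9) = 1. Collecting the sign factors: -1.

-1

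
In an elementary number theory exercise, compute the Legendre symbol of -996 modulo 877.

(-996/877)
  = (758/877)    [-996 ≡ 758 mod 877]
  = -(379/877)    [877 ≡ 5 mod 8 ⇒ (2/877) = -1]
  = -(877/379)    [QR: 877 ≡ 1 mod 4, sign kept]
  = -(119/379)    [877 ≡ 119 mod 379]
  = (379/119)    [QR: both ≡ 3 mod 4, sign flips]
  = (22/119)    [379 ≡ 22 mod 119]
  = (11/119)    [119 ≡ 7 mod 8 ⇒ (2/119) = +1]
  = -(119/11)    [QR: both ≡ 3 mod 4, sign flips]
  = -(9/11)    [119 ≡ 9 mod 11]
  = -(11/9)    [QR: 9 ≡ 1 mod 4, sign kept]
  = -(2/9)    [11 ≡ 2 mod 9]
  = -(1/9)    [9 ≡ 1 mod 8 ⇒ (2/9) = +1]
  = -1    [(1/9) = 1]

-1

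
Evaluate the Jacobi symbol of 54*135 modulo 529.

1

By multiplicativity, (54·135/529) = (54/529)·(135/529).
First factor (54/529):
Factor out 2: 54 = 2·27. Since 529 ≡ 1 (mod 8), (2/529) = +1. Now have (27/529).
529 ≡ 1 (mod 4), so quadratic reciprocity gives (27/529) = (529/27). Reduce: 529 ≡ 16 (mod 27). Now have (16/27).
Factor out 2: 16 = 2^4. Since 27 ≡ 3 (mod 8), (2/27) = -1, and (2/27)^4 = +1. Now have (1/27).
(1/27) = 1. Collecting the sign factors: 1.
Second factor (135/529):
529 ≡ 1 (mod 4), so quadratic reciprocity gives (135/529) = (529/135). Reduce: 529 ≡ 124 (mod 135). Now have (124/135).
Factor out 2: 124 = 2^2·31. Since 135 ≡ 7 (mod 8), (2/135) = +1, and (2/135)^2 = +1. Now have (31/135).
Both 31 ≡ 3 and 135 ≡ 3 (mod 4), so reciprocity gives (31/135) = -(135/31). Reduce: 135 ≡ 11 (mod 31). Now have -(11/31).
Both 11 ≡ 3 and 31 ≡ 3 (mod 4), so reciprocity gives (11/31) = -(31/11). Reduce: 31 ≡ 9 (mod 11). Now have (9/11).
9 ≡ 1 (mod 4), so quadratic reciprocity gives (9/11) = (11/9). Reduce: 11 ≡ 2 (mod 9). Now have (2/9).
Factor out 2: 2 = 2. Since 9 ≡ 1 (mod 8), (2/9) = +1. Now have (1/9).
(1/9) = 1. Collecting the sign factors: 1.
Product: (1)·(1) = 1.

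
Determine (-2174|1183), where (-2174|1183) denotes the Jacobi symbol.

Pull out -1: (-2174|1183) = (-1|1183)·(2174|1183). Since 1183 ≡ 3 (mod 4), (-1|1183) = -1. Now have -(2174|1183).
Reduce the numerator: 2174 ≡ 991 (mod 1183), so (2174|1183) = (991|1183).
Both 991 ≡ 3 and 1183 ≡ 3 (mod 4), so reciprocity gives (991|1183) = -(1183|991). Reduce: 1183 ≡ 192 (mod 991). Now have (192|991).
Factor out 2: 192 = 2^6·3. Since 991 ≡ 7 (mod 8), (2|991) = +1, and (2|991)^6 = +1. Now have (3|991).
Both 3 ≡ 3 and 991 ≡ 3 (mod 4), so reciprocity gives (3|991) = -(991|3). Reduce: 991 ≡ 1 (mod 3). Now have -(1|3).
(1|3) = 1. Collecting the sign factors: -1.

-1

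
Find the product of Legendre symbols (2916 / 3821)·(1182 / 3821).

-1

By multiplicativity, (2916·1182 / 3821) = (2916 / 3821)·(1182 / 3821).
First factor (2916 / 3821):
Factor out 2: 2916 = 2^2·729. Since 3821 ≡ 5 (mod 8), (2 / 3821) = -1, and (2 / 3821)^2 = +1. Now have (729 / 3821).
729 ≡ 1 (mod 4), so quadratic reciprocity gives (729 / 3821) = (3821 / 729). Reduce: 3821 ≡ 176 (mod 729). Now have (176 / 729).
Factor out 2: 176 = 2^4·11. Since 729 ≡ 1 (mod 8), (2 / 729) = +1, and (2 / 729)^4 = +1. Now have (11 / 729).
729 ≡ 1 (mod 4), so quadratic reciprocity gives (11 / 729) = (729 / 11). Reduce: 729 ≡ 3 (mod 11). Now have (3 / 11).
Both 3 ≡ 3 and 11 ≡ 3 (mod 4), so reciprocity gives (3 / 11) = -(11 / 3). Reduce: 11 ≡ 2 (mod 3). Now have -(2 / 3).
Factor out 2: 2 = 2. Since 3 ≡ 3 (mod 8), (2 / 3) = -1. Now have (1 / 3).
(1 / 3) = 1. Collecting the sign factors: 1.
Second factor (1182 / 3821):
Factor out 2: 1182 = 2·591. Since 3821 ≡ 5 (mod 8), (2 / 3821) = -1. Now have -(591 / 3821).
3821 ≡ 1 (mod 4), so quadratic reciprocity gives (591 / 3821) = (3821 / 591). Reduce: 3821 ≡ 275 (mod 591). Now have -(275 / 591).
Both 275 ≡ 3 and 591 ≡ 3 (mod 4), so reciprocity gives (275 / 591) = -(591 / 275). Reduce: 591 ≡ 41 (mod 275). Now have (41 / 275).
41 ≡ 1 (mod 4), so quadratic reciprocity gives (41 / 275) = (275 / 41). Reduce: 275 ≡ 29 (mod 41). Now have (29 / 41).
29 ≡ 1 (mod 4), so quadratic reciprocity gives (29 / 41) = (41 / 29). Reduce: 41 ≡ 12 (mod 29). Now have (12 / 29).
Factor out 2: 12 = 2^2·3. Since 29 ≡ 5 (mod 8), (2 / 29) = -1, and (2 / 29)^2 = +1. Now have (3 / 29).
29 ≡ 1 (mod 4), so quadratic reciprocity gives (3 / 29) = (29 / 3). Reduce: 29 ≡ 2 (mod 3). Now have (2 / 3).
Factor out 2: 2 = 2. Since 3 ≡ 3 (mod 8), (2 / 3) = -1. Now have -(1 / 3).
(1 / 3) = 1. Collecting the sign factors: -1.
Product: (1)·(-1) = -1.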